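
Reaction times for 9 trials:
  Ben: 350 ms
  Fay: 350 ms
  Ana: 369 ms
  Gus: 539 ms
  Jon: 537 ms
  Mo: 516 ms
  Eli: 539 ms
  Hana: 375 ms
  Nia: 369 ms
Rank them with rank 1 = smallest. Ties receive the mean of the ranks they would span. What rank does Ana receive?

3.5

Sorted (ascending): 350, 350, 369, 369, 375, 516, 537, 539, 539
The 2 values of 350 occupy positions 1–2 → average rank (1+2)/2 = 1.5.
The 2 values of 369 occupy positions 3–4 → average rank (3+4)/2 = 3.5.
The 2 values of 539 occupy positions 8–9 → average rank (8+9)/2 = 8.5.
Ana has value 369 ms → rank 3.5.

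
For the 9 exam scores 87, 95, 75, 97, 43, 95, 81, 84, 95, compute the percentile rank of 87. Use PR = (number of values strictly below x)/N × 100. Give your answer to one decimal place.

N = 9.
Strictly below 87: 4. Equal to 87: 1.
PR = 4/9 × 100 = 44.4

44.4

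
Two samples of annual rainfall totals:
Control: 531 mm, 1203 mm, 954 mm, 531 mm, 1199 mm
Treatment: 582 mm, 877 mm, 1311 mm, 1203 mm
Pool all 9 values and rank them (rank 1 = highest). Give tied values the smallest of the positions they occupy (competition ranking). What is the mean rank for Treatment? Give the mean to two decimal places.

4.00

Sorted (descending): 1311, 1203, 1203, 1199, 954, 877, 582, 531, 531
The 2 values of 1203 occupy positions 2–3 → each gets rank 2.
The 2 values of 531 occupy positions 8–9 → each gets rank 8.
Treatment values → pooled ranks: 582→7, 877→6, 1311→1, 1203→2
Mean rank = (7 + 6 + 1 + 2) / 4 = 4.00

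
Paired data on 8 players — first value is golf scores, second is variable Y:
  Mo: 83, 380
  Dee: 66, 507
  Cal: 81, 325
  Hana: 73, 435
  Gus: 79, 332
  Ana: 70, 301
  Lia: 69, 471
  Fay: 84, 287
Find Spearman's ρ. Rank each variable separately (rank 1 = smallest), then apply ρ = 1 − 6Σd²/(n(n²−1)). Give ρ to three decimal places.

Ranks of variable 1: 7, 1, 6, 4, 5, 3, 2, 8
Ranks of variable 2: 5, 8, 3, 6, 4, 2, 7, 1
d = r₁ − r₂: 2, -7, 3, -2, 1, 1, -5, 7
d²: 4, 49, 9, 4, 1, 1, 25, 49; Σd² = 142
ρ = 1 − 6·142/(8·63) = 1 − 852/504 = -0.690

-0.690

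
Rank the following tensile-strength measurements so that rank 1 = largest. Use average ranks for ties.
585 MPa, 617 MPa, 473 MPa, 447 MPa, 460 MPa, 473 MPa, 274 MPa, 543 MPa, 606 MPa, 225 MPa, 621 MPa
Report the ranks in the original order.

Sorted (descending): 621, 617, 606, 585, 543, 473, 473, 460, 447, 274, 225
The 2 values of 473 occupy positions 6–7 → average rank (6+7)/2 = 6.5.

4, 2, 6.5, 9, 8, 6.5, 10, 5, 3, 11, 1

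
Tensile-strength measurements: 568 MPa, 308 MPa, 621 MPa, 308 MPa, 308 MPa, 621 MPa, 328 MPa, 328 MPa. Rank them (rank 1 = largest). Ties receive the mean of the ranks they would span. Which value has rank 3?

568

Sorted (descending): 621, 621, 568, 328, 328, 308, 308, 308
The 2 values of 621 occupy positions 1–2 → average rank (1+2)/2 = 1.5.
The 2 values of 328 occupy positions 4–5 → average rank (4+5)/2 = 4.5.
The 3 values of 308 occupy positions 6–8 → average rank 7.
Rank 3 → value 568.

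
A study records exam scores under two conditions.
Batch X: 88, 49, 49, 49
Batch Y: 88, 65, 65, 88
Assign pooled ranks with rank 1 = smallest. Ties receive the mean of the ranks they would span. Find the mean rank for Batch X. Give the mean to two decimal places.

Sorted (ascending): 49, 49, 49, 65, 65, 88, 88, 88
The 3 values of 49 occupy positions 1–3 → average rank 2.
The 2 values of 65 occupy positions 4–5 → average rank (4+5)/2 = 4.5.
The 3 values of 88 occupy positions 6–8 → average rank 7.
Batch X values → pooled ranks: 88→7, 49→2, 49→2, 49→2
Mean rank = (7 + 2 + 2 + 2) / 4 = 3.25

3.25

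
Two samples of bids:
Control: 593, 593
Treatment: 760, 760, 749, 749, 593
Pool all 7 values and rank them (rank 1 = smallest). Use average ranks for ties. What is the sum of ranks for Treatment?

24

Sorted (ascending): 593, 593, 593, 749, 749, 760, 760
The 3 values of 593 occupy positions 1–3 → average rank 2.
The 2 values of 749 occupy positions 4–5 → average rank (4+5)/2 = 4.5.
The 2 values of 760 occupy positions 6–7 → average rank (6+7)/2 = 6.5.
Treatment values → pooled ranks: 760→6.5, 760→6.5, 749→4.5, 749→4.5, 593→2
Rank sum = 6.5 + 6.5 + 4.5 + 4.5 + 2 = 24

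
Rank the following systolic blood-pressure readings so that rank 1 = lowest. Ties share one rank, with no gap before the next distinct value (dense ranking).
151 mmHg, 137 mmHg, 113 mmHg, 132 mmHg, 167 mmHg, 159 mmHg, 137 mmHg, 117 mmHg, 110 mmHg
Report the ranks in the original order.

Sorted (ascending): 110, 113, 117, 132, 137, 137, 151, 159, 167
The 2 values of 137 share dense rank 5.
Remaining distinct values take the next consecutive integers.

6, 5, 2, 4, 8, 7, 5, 3, 1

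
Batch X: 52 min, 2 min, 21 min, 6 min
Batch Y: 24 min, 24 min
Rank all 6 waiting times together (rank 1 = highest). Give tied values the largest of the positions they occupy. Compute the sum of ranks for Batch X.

16

Sorted (descending): 52, 24, 24, 21, 6, 2
The 2 values of 24 occupy positions 2–3 → each gets rank 3.
Batch X values → pooled ranks: 52→1, 2→6, 21→4, 6→5
Rank sum = 1 + 6 + 4 + 5 = 16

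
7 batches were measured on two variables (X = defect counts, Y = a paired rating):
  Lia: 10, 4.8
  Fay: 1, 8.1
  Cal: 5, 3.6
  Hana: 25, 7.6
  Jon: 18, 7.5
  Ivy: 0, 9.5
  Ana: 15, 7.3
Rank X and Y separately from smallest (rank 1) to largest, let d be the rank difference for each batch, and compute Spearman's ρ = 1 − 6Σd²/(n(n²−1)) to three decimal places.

-0.286

Ranks of variable 1: 4, 2, 3, 7, 6, 1, 5
Ranks of variable 2: 2, 6, 1, 5, 4, 7, 3
d = r₁ − r₂: 2, -4, 2, 2, 2, -6, 2
d²: 4, 16, 4, 4, 4, 36, 4; Σd² = 72
ρ = 1 − 6·72/(7·48) = 1 − 432/336 = -0.286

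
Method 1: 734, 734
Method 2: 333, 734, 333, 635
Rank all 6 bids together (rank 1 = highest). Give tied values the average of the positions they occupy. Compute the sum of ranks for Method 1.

4

Sorted (descending): 734, 734, 734, 635, 333, 333
The 3 values of 734 occupy positions 1–3 → average rank 2.
The 2 values of 333 occupy positions 5–6 → average rank (5+6)/2 = 5.5.
Method 1 values → pooled ranks: 734→2, 734→2
Rank sum = 2 + 2 = 4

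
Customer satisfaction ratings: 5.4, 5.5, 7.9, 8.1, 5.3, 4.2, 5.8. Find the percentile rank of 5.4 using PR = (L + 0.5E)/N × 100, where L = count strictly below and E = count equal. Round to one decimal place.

35.7

N = 7.
Strictly below 5.4: 2. Equal to 5.4: 1.
PR = (2 + 0.5·1)/7 × 100 = 35.7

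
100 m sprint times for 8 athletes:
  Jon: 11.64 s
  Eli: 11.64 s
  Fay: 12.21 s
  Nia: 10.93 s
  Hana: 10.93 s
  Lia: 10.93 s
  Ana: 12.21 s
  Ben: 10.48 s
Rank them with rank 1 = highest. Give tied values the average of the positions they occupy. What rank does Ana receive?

Sorted (descending): 12.21, 12.21, 11.64, 11.64, 10.93, 10.93, 10.93, 10.48
The 2 values of 12.21 occupy positions 1–2 → average rank (1+2)/2 = 1.5.
The 2 values of 11.64 occupy positions 3–4 → average rank (3+4)/2 = 3.5.
The 3 values of 10.93 occupy positions 5–7 → average rank 6.
Ana has value 12.21 s → rank 1.5.

1.5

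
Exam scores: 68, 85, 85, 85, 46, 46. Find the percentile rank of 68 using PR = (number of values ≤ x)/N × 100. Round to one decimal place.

50.0

N = 6.
Strictly below 68: 2. Equal to 68: 1.
PR = 3/6 × 100 = 50.0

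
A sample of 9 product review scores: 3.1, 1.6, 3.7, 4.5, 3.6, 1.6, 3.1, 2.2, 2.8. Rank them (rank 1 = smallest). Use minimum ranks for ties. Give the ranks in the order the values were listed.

5, 1, 8, 9, 7, 1, 5, 3, 4

Sorted (ascending): 1.6, 1.6, 2.2, 2.8, 3.1, 3.1, 3.6, 3.7, 4.5
The 2 values of 1.6 occupy positions 1–2 → each gets rank 1.
The 2 values of 3.1 occupy positions 5–6 → each gets rank 5.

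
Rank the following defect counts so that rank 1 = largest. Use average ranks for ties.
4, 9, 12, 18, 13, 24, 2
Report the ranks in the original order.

Sorted (descending): 24, 18, 13, 12, 9, 4, 2
No ties — each value takes its position as its rank.

6, 5, 4, 2, 3, 1, 7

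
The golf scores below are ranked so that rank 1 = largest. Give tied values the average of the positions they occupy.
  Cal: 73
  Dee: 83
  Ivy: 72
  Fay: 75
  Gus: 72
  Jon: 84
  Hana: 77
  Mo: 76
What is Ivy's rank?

7.5

Sorted (descending): 84, 83, 77, 76, 75, 73, 72, 72
The 2 values of 72 occupy positions 7–8 → average rank (7+8)/2 = 7.5.
Ivy has value 72 → rank 7.5.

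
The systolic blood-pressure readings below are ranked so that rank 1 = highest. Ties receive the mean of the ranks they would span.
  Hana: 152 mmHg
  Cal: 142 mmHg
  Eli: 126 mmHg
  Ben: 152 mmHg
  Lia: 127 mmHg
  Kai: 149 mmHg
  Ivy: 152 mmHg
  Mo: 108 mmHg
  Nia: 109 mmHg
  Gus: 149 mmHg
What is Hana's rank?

Sorted (descending): 152, 152, 152, 149, 149, 142, 127, 126, 109, 108
The 3 values of 152 occupy positions 1–3 → average rank 2.
The 2 values of 149 occupy positions 4–5 → average rank (4+5)/2 = 4.5.
Hana has value 152 mmHg → rank 2.

2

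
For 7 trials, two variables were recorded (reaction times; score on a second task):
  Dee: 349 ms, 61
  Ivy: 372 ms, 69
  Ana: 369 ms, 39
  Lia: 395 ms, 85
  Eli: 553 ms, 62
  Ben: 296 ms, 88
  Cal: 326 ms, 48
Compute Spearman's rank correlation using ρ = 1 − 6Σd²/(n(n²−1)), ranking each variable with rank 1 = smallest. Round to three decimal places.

0.036

Ranks of variable 1: 3, 5, 4, 6, 7, 1, 2
Ranks of variable 2: 3, 5, 1, 6, 4, 7, 2
d = r₁ − r₂: 0, 0, 3, 0, 3, -6, 0
d²: 0, 0, 9, 0, 9, 36, 0; Σd² = 54
ρ = 1 − 6·54/(7·48) = 1 − 324/336 = 0.036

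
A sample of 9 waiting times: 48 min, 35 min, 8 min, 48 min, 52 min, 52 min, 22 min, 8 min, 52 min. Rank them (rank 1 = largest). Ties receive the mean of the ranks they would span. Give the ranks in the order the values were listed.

4.5, 6, 8.5, 4.5, 2, 2, 7, 8.5, 2

Sorted (descending): 52, 52, 52, 48, 48, 35, 22, 8, 8
The 3 values of 52 occupy positions 1–3 → average rank 2.
The 2 values of 48 occupy positions 4–5 → average rank (4+5)/2 = 4.5.
The 2 values of 8 occupy positions 8–9 → average rank (8+9)/2 = 8.5.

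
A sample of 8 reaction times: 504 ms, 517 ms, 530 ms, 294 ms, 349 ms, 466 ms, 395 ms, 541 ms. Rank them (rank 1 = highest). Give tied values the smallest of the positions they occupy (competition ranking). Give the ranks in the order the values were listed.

4, 3, 2, 8, 7, 5, 6, 1

Sorted (descending): 541, 530, 517, 504, 466, 395, 349, 294
No ties — each value takes its position as its rank.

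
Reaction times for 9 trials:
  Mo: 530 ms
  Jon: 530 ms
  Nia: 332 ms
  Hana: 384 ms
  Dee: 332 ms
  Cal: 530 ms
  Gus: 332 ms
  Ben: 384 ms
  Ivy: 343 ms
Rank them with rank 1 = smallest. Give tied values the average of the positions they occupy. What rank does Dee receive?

2

Sorted (ascending): 332, 332, 332, 343, 384, 384, 530, 530, 530
The 3 values of 332 occupy positions 1–3 → average rank 2.
The 2 values of 384 occupy positions 5–6 → average rank (5+6)/2 = 5.5.
The 3 values of 530 occupy positions 7–9 → average rank 8.
Dee has value 332 ms → rank 2.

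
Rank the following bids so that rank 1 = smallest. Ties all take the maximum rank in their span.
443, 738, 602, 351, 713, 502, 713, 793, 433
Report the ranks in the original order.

Sorted (ascending): 351, 433, 443, 502, 602, 713, 713, 738, 793
The 2 values of 713 occupy positions 6–7 → each gets rank 7.

3, 8, 5, 1, 7, 4, 7, 9, 2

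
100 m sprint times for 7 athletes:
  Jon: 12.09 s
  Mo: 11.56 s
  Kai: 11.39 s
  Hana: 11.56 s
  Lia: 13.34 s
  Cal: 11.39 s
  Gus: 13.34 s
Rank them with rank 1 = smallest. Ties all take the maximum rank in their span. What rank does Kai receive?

2

Sorted (ascending): 11.39, 11.39, 11.56, 11.56, 12.09, 13.34, 13.34
The 2 values of 11.39 occupy positions 1–2 → each gets rank 2.
The 2 values of 11.56 occupy positions 3–4 → each gets rank 4.
The 2 values of 13.34 occupy positions 6–7 → each gets rank 7.
Kai has value 11.39 s → rank 2.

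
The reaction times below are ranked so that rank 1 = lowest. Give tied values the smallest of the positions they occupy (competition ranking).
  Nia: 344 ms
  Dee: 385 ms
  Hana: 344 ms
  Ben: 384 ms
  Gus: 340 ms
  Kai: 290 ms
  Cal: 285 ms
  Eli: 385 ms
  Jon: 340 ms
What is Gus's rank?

3

Sorted (ascending): 285, 290, 340, 340, 344, 344, 384, 385, 385
The 2 values of 340 occupy positions 3–4 → each gets rank 3.
The 2 values of 344 occupy positions 5–6 → each gets rank 5.
The 2 values of 385 occupy positions 8–9 → each gets rank 8.
Gus has value 340 ms → rank 3.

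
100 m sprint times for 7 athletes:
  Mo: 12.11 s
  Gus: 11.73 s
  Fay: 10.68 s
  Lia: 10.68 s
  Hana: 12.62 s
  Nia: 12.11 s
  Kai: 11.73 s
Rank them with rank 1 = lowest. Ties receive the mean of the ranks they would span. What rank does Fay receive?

Sorted (ascending): 10.68, 10.68, 11.73, 11.73, 12.11, 12.11, 12.62
The 2 values of 10.68 occupy positions 1–2 → average rank (1+2)/2 = 1.5.
The 2 values of 11.73 occupy positions 3–4 → average rank (3+4)/2 = 3.5.
The 2 values of 12.11 occupy positions 5–6 → average rank (5+6)/2 = 5.5.
Fay has value 10.68 s → rank 1.5.

1.5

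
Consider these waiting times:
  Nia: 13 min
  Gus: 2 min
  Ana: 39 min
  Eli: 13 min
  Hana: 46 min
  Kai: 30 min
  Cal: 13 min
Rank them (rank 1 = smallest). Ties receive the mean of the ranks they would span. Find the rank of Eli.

3

Sorted (ascending): 2, 13, 13, 13, 30, 39, 46
The 3 values of 13 occupy positions 2–4 → average rank 3.
Eli has value 13 min → rank 3.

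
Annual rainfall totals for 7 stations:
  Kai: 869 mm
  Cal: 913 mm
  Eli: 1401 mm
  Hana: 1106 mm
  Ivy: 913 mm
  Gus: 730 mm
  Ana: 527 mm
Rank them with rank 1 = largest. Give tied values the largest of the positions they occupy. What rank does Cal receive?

4

Sorted (descending): 1401, 1106, 913, 913, 869, 730, 527
The 2 values of 913 occupy positions 3–4 → each gets rank 4.
Cal has value 913 mm → rank 4.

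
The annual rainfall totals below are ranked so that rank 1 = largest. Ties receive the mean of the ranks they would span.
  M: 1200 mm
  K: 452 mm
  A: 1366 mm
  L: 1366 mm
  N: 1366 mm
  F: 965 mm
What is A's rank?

2

Sorted (descending): 1366, 1366, 1366, 1200, 965, 452
The 3 values of 1366 occupy positions 1–3 → average rank 2.
A has value 1366 mm → rank 2.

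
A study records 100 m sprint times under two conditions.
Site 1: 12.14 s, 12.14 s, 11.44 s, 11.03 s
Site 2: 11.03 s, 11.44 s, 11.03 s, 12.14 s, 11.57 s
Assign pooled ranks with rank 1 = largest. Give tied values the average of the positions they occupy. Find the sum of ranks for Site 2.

Sorted (descending): 12.14, 12.14, 12.14, 11.57, 11.44, 11.44, 11.03, 11.03, 11.03
The 3 values of 12.14 occupy positions 1–3 → average rank 2.
The 2 values of 11.44 occupy positions 5–6 → average rank (5+6)/2 = 5.5.
The 3 values of 11.03 occupy positions 7–9 → average rank 8.
Site 2 values → pooled ranks: 11.03→8, 11.44→5.5, 11.03→8, 12.14→2, 11.57→4
Rank sum = 8 + 5.5 + 8 + 2 + 4 = 27.5

27.5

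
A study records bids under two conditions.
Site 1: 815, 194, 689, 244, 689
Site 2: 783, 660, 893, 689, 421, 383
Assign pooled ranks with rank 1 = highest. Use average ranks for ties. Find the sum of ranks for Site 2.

33

Sorted (descending): 893, 815, 783, 689, 689, 689, 660, 421, 383, 244, 194
The 3 values of 689 occupy positions 4–6 → average rank 5.
Site 2 values → pooled ranks: 783→3, 660→7, 893→1, 689→5, 421→8, 383→9
Rank sum = 3 + 7 + 1 + 5 + 8 + 9 = 33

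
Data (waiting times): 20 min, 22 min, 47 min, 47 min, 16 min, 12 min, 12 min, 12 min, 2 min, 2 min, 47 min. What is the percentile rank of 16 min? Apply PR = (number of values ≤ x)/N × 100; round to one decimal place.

N = 11.
Strictly below 16: 5. Equal to 16: 1.
PR = 6/11 × 100 = 54.5

54.5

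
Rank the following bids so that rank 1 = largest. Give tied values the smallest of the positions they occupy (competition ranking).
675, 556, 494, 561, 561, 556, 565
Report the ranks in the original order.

1, 5, 7, 3, 3, 5, 2

Sorted (descending): 675, 565, 561, 561, 556, 556, 494
The 2 values of 561 occupy positions 3–4 → each gets rank 3.
The 2 values of 556 occupy positions 5–6 → each gets rank 5.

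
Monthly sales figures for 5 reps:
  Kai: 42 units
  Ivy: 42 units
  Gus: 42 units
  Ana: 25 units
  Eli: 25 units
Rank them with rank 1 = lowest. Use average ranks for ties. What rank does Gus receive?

4

Sorted (ascending): 25, 25, 42, 42, 42
The 2 values of 25 occupy positions 1–2 → average rank (1+2)/2 = 1.5.
The 3 values of 42 occupy positions 3–5 → average rank 4.
Gus has value 42 units → rank 4.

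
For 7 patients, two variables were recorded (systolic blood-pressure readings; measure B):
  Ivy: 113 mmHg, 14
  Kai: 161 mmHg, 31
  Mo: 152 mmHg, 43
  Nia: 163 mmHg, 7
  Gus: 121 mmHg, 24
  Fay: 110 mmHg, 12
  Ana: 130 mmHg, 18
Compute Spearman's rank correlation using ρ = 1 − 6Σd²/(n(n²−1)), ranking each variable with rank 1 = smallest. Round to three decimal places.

Ranks of variable 1: 2, 6, 5, 7, 3, 1, 4
Ranks of variable 2: 3, 6, 7, 1, 5, 2, 4
d = r₁ − r₂: -1, 0, -2, 6, -2, -1, 0
d²: 1, 0, 4, 36, 4, 1, 0; Σd² = 46
ρ = 1 − 6·46/(7·48) = 1 − 276/336 = 0.179

0.179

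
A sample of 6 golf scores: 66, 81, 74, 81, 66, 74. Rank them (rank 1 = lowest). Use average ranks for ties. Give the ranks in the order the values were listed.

Sorted (ascending): 66, 66, 74, 74, 81, 81
The 2 values of 66 occupy positions 1–2 → average rank (1+2)/2 = 1.5.
The 2 values of 74 occupy positions 3–4 → average rank (3+4)/2 = 3.5.
The 2 values of 81 occupy positions 5–6 → average rank (5+6)/2 = 5.5.

1.5, 5.5, 3.5, 5.5, 1.5, 3.5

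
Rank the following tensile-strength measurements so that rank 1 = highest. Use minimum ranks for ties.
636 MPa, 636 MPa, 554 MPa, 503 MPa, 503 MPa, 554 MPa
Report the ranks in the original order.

Sorted (descending): 636, 636, 554, 554, 503, 503
The 2 values of 636 occupy positions 1–2 → each gets rank 1.
The 2 values of 554 occupy positions 3–4 → each gets rank 3.
The 2 values of 503 occupy positions 5–6 → each gets rank 5.

1, 1, 3, 5, 5, 3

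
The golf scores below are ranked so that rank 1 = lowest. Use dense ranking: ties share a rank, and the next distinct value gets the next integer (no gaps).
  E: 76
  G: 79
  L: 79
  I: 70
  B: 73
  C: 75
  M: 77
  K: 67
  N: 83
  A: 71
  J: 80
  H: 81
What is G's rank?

Sorted (ascending): 67, 70, 71, 73, 75, 76, 77, 79, 79, 80, 81, 83
The 2 values of 79 share dense rank 8.
Remaining distinct values take the next consecutive integers.
G has value 79 → rank 8.

8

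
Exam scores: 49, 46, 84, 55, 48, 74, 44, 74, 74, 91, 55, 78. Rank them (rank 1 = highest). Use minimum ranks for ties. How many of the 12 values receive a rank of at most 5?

6

Sorted (descending): 91, 84, 78, 74, 74, 74, 55, 55, 49, 48, 46, 44
The 3 values of 74 occupy positions 4–6 → each gets rank 4.
The 2 values of 55 occupy positions 7–8 → each gets rank 7.
Ranks ≤ 5: {1, 2, 3, 4, 4, 4} → 6 values.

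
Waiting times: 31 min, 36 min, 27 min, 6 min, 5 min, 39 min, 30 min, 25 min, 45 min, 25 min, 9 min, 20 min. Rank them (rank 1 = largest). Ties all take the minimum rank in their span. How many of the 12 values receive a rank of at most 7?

Sorted (descending): 45, 39, 36, 31, 30, 27, 25, 25, 20, 9, 6, 5
The 2 values of 25 occupy positions 7–8 → each gets rank 7.
Ranks ≤ 7: {1, 2, 3, 4, 5, 6, 7, 7} → 8 values.

8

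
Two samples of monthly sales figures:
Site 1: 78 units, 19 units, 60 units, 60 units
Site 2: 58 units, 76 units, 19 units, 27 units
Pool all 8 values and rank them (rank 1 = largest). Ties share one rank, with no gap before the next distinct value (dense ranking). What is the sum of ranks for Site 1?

Sorted (descending): 78, 76, 60, 60, 58, 27, 19, 19
The 2 values of 60 share dense rank 3.
The 2 values of 19 share dense rank 6.
Remaining distinct values take the next consecutive integers.
Site 1 values → pooled ranks: 78→1, 19→6, 60→3, 60→3
Rank sum = 1 + 6 + 3 + 3 = 13

13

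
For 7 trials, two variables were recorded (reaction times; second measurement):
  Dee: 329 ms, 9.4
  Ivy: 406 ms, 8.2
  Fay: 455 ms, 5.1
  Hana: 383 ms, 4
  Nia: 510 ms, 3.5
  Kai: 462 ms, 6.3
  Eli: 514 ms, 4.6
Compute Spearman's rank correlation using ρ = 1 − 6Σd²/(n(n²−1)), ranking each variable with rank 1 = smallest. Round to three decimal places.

Ranks of variable 1: 1, 3, 4, 2, 6, 5, 7
Ranks of variable 2: 7, 6, 4, 2, 1, 5, 3
d = r₁ − r₂: -6, -3, 0, 0, 5, 0, 4
d²: 36, 9, 0, 0, 25, 0, 16; Σd² = 86
ρ = 1 − 6·86/(7·48) = 1 − 516/336 = -0.536

-0.536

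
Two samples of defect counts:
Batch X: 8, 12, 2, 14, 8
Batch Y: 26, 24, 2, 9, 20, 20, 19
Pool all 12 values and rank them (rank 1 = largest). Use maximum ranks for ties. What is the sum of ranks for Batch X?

45

Sorted (descending): 26, 24, 20, 20, 19, 14, 12, 9, 8, 8, 2, 2
The 2 values of 20 occupy positions 3–4 → each gets rank 4.
The 2 values of 8 occupy positions 9–10 → each gets rank 10.
The 2 values of 2 occupy positions 11–12 → each gets rank 12.
Batch X values → pooled ranks: 8→10, 12→7, 2→12, 14→6, 8→10
Rank sum = 10 + 7 + 12 + 6 + 10 = 45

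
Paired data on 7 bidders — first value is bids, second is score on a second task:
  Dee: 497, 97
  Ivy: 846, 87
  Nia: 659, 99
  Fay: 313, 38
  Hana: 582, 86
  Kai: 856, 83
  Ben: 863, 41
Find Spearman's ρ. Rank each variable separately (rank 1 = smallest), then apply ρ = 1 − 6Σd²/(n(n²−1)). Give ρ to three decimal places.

-0.071

Ranks of variable 1: 2, 5, 4, 1, 3, 6, 7
Ranks of variable 2: 6, 5, 7, 1, 4, 3, 2
d = r₁ − r₂: -4, 0, -3, 0, -1, 3, 5
d²: 16, 0, 9, 0, 1, 9, 25; Σd² = 60
ρ = 1 − 6·60/(7·48) = 1 − 360/336 = -0.071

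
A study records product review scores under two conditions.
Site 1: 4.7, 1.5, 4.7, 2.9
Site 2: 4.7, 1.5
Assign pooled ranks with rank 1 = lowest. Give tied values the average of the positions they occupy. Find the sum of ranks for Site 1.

Sorted (ascending): 1.5, 1.5, 2.9, 4.7, 4.7, 4.7
The 2 values of 1.5 occupy positions 1–2 → average rank (1+2)/2 = 1.5.
The 3 values of 4.7 occupy positions 4–6 → average rank 5.
Site 1 values → pooled ranks: 4.7→5, 1.5→1.5, 4.7→5, 2.9→3
Rank sum = 5 + 1.5 + 5 + 3 = 14.5

14.5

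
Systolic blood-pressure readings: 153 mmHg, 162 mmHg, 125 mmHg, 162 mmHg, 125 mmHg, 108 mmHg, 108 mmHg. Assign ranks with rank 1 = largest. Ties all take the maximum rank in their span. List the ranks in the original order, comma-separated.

3, 2, 5, 2, 5, 7, 7

Sorted (descending): 162, 162, 153, 125, 125, 108, 108
The 2 values of 162 occupy positions 1–2 → each gets rank 2.
The 2 values of 125 occupy positions 4–5 → each gets rank 5.
The 2 values of 108 occupy positions 6–7 → each gets rank 7.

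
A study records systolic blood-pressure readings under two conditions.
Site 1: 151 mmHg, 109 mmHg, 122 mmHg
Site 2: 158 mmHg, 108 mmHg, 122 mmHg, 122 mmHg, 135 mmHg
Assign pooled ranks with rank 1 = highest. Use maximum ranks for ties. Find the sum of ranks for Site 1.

Sorted (descending): 158, 151, 135, 122, 122, 122, 109, 108
The 3 values of 122 occupy positions 4–6 → each gets rank 6.
Site 1 values → pooled ranks: 151→2, 109→7, 122→6
Rank sum = 2 + 7 + 6 = 15

15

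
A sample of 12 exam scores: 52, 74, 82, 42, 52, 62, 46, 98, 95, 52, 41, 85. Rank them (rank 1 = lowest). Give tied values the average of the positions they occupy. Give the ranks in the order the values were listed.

5, 8, 9, 2, 5, 7, 3, 12, 11, 5, 1, 10

Sorted (ascending): 41, 42, 46, 52, 52, 52, 62, 74, 82, 85, 95, 98
The 3 values of 52 occupy positions 4–6 → average rank 5.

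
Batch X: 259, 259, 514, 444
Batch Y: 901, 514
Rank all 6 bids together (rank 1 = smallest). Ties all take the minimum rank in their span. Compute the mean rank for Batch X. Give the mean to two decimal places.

2.25

Sorted (ascending): 259, 259, 444, 514, 514, 901
The 2 values of 259 occupy positions 1–2 → each gets rank 1.
The 2 values of 514 occupy positions 4–5 → each gets rank 4.
Batch X values → pooled ranks: 259→1, 259→1, 514→4, 444→3
Mean rank = (1 + 1 + 4 + 3) / 4 = 2.25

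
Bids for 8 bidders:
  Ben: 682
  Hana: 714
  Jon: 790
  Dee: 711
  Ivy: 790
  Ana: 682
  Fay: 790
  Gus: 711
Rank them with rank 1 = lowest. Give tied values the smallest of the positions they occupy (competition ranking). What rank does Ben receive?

1

Sorted (ascending): 682, 682, 711, 711, 714, 790, 790, 790
The 2 values of 682 occupy positions 1–2 → each gets rank 1.
The 2 values of 711 occupy positions 3–4 → each gets rank 3.
The 3 values of 790 occupy positions 6–8 → each gets rank 6.
Ben has value 682 → rank 1.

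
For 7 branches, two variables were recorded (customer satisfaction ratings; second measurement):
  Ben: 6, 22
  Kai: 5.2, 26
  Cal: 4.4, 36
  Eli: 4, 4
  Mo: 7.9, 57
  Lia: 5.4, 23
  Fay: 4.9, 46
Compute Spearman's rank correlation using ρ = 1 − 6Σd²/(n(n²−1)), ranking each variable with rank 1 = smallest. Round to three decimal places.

Ranks of variable 1: 6, 4, 2, 1, 7, 5, 3
Ranks of variable 2: 2, 4, 5, 1, 7, 3, 6
d = r₁ − r₂: 4, 0, -3, 0, 0, 2, -3
d²: 16, 0, 9, 0, 0, 4, 9; Σd² = 38
ρ = 1 − 6·38/(7·48) = 1 − 228/336 = 0.321

0.321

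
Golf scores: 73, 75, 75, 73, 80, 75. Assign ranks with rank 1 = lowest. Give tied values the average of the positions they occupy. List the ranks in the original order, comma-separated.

Sorted (ascending): 73, 73, 75, 75, 75, 80
The 2 values of 73 occupy positions 1–2 → average rank (1+2)/2 = 1.5.
The 3 values of 75 occupy positions 3–5 → average rank 4.

1.5, 4, 4, 1.5, 6, 4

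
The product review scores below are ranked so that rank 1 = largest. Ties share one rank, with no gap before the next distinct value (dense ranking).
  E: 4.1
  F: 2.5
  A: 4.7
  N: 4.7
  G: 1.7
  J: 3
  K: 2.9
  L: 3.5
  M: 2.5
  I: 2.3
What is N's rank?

Sorted (descending): 4.7, 4.7, 4.1, 3.5, 3, 2.9, 2.5, 2.5, 2.3, 1.7
The 2 values of 4.7 share dense rank 1.
The 2 values of 2.5 share dense rank 6.
Remaining distinct values take the next consecutive integers.
N has value 4.7 → rank 1.

1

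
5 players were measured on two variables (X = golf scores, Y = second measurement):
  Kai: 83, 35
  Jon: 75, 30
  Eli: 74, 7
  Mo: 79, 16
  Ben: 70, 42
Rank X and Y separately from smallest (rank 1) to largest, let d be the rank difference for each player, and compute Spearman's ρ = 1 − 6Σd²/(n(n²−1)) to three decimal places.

Ranks of variable 1: 5, 3, 2, 4, 1
Ranks of variable 2: 4, 3, 1, 2, 5
d = r₁ − r₂: 1, 0, 1, 2, -4
d²: 1, 0, 1, 4, 16; Σd² = 22
ρ = 1 − 6·22/(5·24) = 1 − 132/120 = -0.100

-0.100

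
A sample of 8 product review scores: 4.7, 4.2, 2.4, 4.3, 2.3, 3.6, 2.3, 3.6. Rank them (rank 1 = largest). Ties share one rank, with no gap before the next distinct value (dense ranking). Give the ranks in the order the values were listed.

1, 3, 5, 2, 6, 4, 6, 4

Sorted (descending): 4.7, 4.3, 4.2, 3.6, 3.6, 2.4, 2.3, 2.3
The 2 values of 3.6 share dense rank 4.
The 2 values of 2.3 share dense rank 6.
Remaining distinct values take the next consecutive integers.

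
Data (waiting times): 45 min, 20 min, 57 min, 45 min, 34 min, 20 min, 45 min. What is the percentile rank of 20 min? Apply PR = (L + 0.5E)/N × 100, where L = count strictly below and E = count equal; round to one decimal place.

14.3

N = 7.
Strictly below 20: 0. Equal to 20: 2.
PR = (0 + 0.5·2)/7 × 100 = 14.3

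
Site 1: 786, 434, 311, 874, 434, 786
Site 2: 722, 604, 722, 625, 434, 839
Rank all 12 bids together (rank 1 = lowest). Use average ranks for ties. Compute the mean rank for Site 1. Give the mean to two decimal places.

6.33

Sorted (ascending): 311, 434, 434, 434, 604, 625, 722, 722, 786, 786, 839, 874
The 3 values of 434 occupy positions 2–4 → average rank 3.
The 2 values of 722 occupy positions 7–8 → average rank (7+8)/2 = 7.5.
The 2 values of 786 occupy positions 9–10 → average rank (9+10)/2 = 9.5.
Site 1 values → pooled ranks: 786→9.5, 434→3, 311→1, 874→12, 434→3, 786→9.5
Mean rank = (9.5 + 3 + 1 + 12 + 3 + 9.5) / 6 = 6.33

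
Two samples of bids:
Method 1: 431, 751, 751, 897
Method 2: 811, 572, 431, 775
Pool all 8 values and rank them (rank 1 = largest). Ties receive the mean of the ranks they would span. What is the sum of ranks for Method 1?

Sorted (descending): 897, 811, 775, 751, 751, 572, 431, 431
The 2 values of 751 occupy positions 4–5 → average rank (4+5)/2 = 4.5.
The 2 values of 431 occupy positions 7–8 → average rank (7+8)/2 = 7.5.
Method 1 values → pooled ranks: 431→7.5, 751→4.5, 751→4.5, 897→1
Rank sum = 7.5 + 4.5 + 4.5 + 1 = 17.5

17.5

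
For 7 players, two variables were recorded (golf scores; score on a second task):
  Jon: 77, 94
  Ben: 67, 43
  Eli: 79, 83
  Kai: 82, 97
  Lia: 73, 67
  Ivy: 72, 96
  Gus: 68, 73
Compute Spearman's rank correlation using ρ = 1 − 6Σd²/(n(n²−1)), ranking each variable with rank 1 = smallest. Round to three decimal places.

0.679

Ranks of variable 1: 5, 1, 6, 7, 4, 3, 2
Ranks of variable 2: 5, 1, 4, 7, 2, 6, 3
d = r₁ − r₂: 0, 0, 2, 0, 2, -3, -1
d²: 0, 0, 4, 0, 4, 9, 1; Σd² = 18
ρ = 1 − 6·18/(7·48) = 1 − 108/336 = 0.679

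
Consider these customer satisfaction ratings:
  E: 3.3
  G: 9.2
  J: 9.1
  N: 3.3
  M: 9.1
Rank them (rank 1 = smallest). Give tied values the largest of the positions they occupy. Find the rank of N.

Sorted (ascending): 3.3, 3.3, 9.1, 9.1, 9.2
The 2 values of 3.3 occupy positions 1–2 → each gets rank 2.
The 2 values of 9.1 occupy positions 3–4 → each gets rank 4.
N has value 3.3 → rank 2.

2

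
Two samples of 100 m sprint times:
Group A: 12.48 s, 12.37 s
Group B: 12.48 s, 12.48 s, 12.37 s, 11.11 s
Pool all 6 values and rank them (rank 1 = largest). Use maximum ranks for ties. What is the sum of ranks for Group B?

Sorted (descending): 12.48, 12.48, 12.48, 12.37, 12.37, 11.11
The 3 values of 12.48 occupy positions 1–3 → each gets rank 3.
The 2 values of 12.37 occupy positions 4–5 → each gets rank 5.
Group B values → pooled ranks: 12.48→3, 12.48→3, 12.37→5, 11.11→6
Rank sum = 3 + 3 + 5 + 6 = 17

17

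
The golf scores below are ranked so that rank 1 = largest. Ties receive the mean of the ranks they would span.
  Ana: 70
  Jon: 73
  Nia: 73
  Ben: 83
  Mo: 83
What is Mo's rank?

Sorted (descending): 83, 83, 73, 73, 70
The 2 values of 83 occupy positions 1–2 → average rank (1+2)/2 = 1.5.
The 2 values of 73 occupy positions 3–4 → average rank (3+4)/2 = 3.5.
Mo has value 83 → rank 1.5.

1.5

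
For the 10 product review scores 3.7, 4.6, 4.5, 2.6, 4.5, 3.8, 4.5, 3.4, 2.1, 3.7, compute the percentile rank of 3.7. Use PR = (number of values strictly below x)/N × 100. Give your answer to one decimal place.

30.0

N = 10.
Strictly below 3.7: 3. Equal to 3.7: 2.
PR = 3/10 × 100 = 30.0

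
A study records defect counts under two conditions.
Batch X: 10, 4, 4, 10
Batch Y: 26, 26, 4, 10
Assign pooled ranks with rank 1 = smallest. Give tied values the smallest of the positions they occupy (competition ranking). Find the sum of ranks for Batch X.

Sorted (ascending): 4, 4, 4, 10, 10, 10, 26, 26
The 3 values of 4 occupy positions 1–3 → each gets rank 1.
The 3 values of 10 occupy positions 4–6 → each gets rank 4.
The 2 values of 26 occupy positions 7–8 → each gets rank 7.
Batch X values → pooled ranks: 10→4, 4→1, 4→1, 10→4
Rank sum = 4 + 1 + 1 + 4 = 10

10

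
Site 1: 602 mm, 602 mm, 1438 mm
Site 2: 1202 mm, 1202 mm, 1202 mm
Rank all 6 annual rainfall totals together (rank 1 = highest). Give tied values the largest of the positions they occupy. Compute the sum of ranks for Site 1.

13

Sorted (descending): 1438, 1202, 1202, 1202, 602, 602
The 3 values of 1202 occupy positions 2–4 → each gets rank 4.
The 2 values of 602 occupy positions 5–6 → each gets rank 6.
Site 1 values → pooled ranks: 602→6, 602→6, 1438→1
Rank sum = 6 + 6 + 1 = 13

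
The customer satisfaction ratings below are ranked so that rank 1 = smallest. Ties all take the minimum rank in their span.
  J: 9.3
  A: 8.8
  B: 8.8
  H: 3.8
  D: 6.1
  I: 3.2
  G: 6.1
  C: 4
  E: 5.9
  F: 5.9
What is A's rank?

Sorted (ascending): 3.2, 3.8, 4, 5.9, 5.9, 6.1, 6.1, 8.8, 8.8, 9.3
The 2 values of 5.9 occupy positions 4–5 → each gets rank 4.
The 2 values of 6.1 occupy positions 6–7 → each gets rank 6.
The 2 values of 8.8 occupy positions 8–9 → each gets rank 8.
A has value 8.8 → rank 8.

8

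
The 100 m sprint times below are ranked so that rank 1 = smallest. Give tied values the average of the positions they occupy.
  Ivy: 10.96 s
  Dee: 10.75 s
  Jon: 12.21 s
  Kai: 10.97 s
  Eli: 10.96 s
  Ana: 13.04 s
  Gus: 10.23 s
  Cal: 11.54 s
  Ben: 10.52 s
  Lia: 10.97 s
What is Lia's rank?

Sorted (ascending): 10.23, 10.52, 10.75, 10.96, 10.96, 10.97, 10.97, 11.54, 12.21, 13.04
The 2 values of 10.96 occupy positions 4–5 → average rank (4+5)/2 = 4.5.
The 2 values of 10.97 occupy positions 6–7 → average rank (6+7)/2 = 6.5.
Lia has value 10.97 s → rank 6.5.

6.5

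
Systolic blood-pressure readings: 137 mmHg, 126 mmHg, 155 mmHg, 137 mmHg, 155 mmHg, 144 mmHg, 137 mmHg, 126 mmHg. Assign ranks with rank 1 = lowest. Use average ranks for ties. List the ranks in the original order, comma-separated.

Sorted (ascending): 126, 126, 137, 137, 137, 144, 155, 155
The 2 values of 126 occupy positions 1–2 → average rank (1+2)/2 = 1.5.
The 3 values of 137 occupy positions 3–5 → average rank 4.
The 2 values of 155 occupy positions 7–8 → average rank (7+8)/2 = 7.5.

4, 1.5, 7.5, 4, 7.5, 6, 4, 1.5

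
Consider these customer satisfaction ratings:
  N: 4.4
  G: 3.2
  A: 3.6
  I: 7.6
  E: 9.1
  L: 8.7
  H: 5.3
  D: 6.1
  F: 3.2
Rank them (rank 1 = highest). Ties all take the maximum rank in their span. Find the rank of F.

9

Sorted (descending): 9.1, 8.7, 7.6, 6.1, 5.3, 4.4, 3.6, 3.2, 3.2
The 2 values of 3.2 occupy positions 8–9 → each gets rank 9.
F has value 3.2 → rank 9.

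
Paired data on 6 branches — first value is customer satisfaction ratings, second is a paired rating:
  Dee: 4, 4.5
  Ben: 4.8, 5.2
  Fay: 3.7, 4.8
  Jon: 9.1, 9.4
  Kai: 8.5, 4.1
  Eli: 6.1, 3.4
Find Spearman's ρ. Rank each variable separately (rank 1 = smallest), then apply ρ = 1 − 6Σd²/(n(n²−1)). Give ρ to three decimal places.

Ranks of variable 1: 2, 3, 1, 6, 5, 4
Ranks of variable 2: 3, 5, 4, 6, 2, 1
d = r₁ − r₂: -1, -2, -3, 0, 3, 3
d²: 1, 4, 9, 0, 9, 9; Σd² = 32
ρ = 1 − 6·32/(6·35) = 1 − 192/210 = 0.086

0.086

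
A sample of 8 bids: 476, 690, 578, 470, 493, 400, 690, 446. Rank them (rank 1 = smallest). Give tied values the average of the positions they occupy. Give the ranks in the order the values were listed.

Sorted (ascending): 400, 446, 470, 476, 493, 578, 690, 690
The 2 values of 690 occupy positions 7–8 → average rank (7+8)/2 = 7.5.

4, 7.5, 6, 3, 5, 1, 7.5, 2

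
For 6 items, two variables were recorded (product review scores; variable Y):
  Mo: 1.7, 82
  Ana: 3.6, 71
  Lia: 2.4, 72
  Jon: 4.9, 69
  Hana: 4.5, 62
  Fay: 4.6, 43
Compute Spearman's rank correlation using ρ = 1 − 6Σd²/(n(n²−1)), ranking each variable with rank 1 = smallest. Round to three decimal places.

-0.829

Ranks of variable 1: 1, 3, 2, 6, 4, 5
Ranks of variable 2: 6, 4, 5, 3, 2, 1
d = r₁ − r₂: -5, -1, -3, 3, 2, 4
d²: 25, 1, 9, 9, 4, 16; Σd² = 64
ρ = 1 − 6·64/(6·35) = 1 − 384/210 = -0.829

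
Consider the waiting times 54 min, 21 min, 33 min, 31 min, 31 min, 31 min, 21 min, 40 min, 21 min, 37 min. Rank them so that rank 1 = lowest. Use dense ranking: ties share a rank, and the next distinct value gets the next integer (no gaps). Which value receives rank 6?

Sorted (ascending): 21, 21, 21, 31, 31, 31, 33, 37, 40, 54
The 3 values of 21 share dense rank 1.
The 3 values of 31 share dense rank 2.
Remaining distinct values take the next consecutive integers.
Rank 6 → value 54.

54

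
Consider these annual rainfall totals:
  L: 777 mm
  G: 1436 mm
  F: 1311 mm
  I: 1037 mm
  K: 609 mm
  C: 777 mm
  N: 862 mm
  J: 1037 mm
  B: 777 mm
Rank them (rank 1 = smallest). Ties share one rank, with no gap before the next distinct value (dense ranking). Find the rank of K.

Sorted (ascending): 609, 777, 777, 777, 862, 1037, 1037, 1311, 1436
The 3 values of 777 share dense rank 2.
The 2 values of 1037 share dense rank 4.
Remaining distinct values take the next consecutive integers.
K has value 609 mm → rank 1.

1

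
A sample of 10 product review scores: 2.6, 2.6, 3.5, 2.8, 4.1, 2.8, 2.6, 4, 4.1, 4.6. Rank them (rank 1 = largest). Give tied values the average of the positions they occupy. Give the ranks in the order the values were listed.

Sorted (descending): 4.6, 4.1, 4.1, 4, 3.5, 2.8, 2.8, 2.6, 2.6, 2.6
The 2 values of 4.1 occupy positions 2–3 → average rank (2+3)/2 = 2.5.
The 2 values of 2.8 occupy positions 6–7 → average rank (6+7)/2 = 6.5.
The 3 values of 2.6 occupy positions 8–10 → average rank 9.

9, 9, 5, 6.5, 2.5, 6.5, 9, 4, 2.5, 1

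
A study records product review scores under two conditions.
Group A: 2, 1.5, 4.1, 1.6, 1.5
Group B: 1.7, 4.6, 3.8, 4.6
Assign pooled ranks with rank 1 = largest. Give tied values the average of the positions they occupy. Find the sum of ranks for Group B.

Sorted (descending): 4.6, 4.6, 4.1, 3.8, 2, 1.7, 1.6, 1.5, 1.5
The 2 values of 4.6 occupy positions 1–2 → average rank (1+2)/2 = 1.5.
The 2 values of 1.5 occupy positions 8–9 → average rank (8+9)/2 = 8.5.
Group B values → pooled ranks: 1.7→6, 4.6→1.5, 3.8→4, 4.6→1.5
Rank sum = 6 + 1.5 + 4 + 1.5 = 13

13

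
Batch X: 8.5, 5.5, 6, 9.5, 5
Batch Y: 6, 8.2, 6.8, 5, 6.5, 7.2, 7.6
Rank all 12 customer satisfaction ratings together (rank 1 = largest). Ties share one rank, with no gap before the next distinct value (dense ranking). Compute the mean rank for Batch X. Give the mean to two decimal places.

6.00

Sorted (descending): 9.5, 8.5, 8.2, 7.6, 7.2, 6.8, 6.5, 6, 6, 5.5, 5, 5
The 2 values of 6 share dense rank 8.
The 2 values of 5 share dense rank 10.
Remaining distinct values take the next consecutive integers.
Batch X values → pooled ranks: 8.5→2, 5.5→9, 6→8, 9.5→1, 5→10
Mean rank = (2 + 9 + 8 + 1 + 10) / 5 = 6.00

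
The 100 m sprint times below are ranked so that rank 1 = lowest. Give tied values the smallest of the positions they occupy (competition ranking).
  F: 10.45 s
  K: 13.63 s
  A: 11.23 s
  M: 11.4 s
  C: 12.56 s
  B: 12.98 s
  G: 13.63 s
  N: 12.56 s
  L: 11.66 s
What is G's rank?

Sorted (ascending): 10.45, 11.23, 11.4, 11.66, 12.56, 12.56, 12.98, 13.63, 13.63
The 2 values of 12.56 occupy positions 5–6 → each gets rank 5.
The 2 values of 13.63 occupy positions 8–9 → each gets rank 8.
G has value 13.63 s → rank 8.

8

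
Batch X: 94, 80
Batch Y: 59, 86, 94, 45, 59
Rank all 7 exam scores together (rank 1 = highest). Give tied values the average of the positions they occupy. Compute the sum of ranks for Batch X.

Sorted (descending): 94, 94, 86, 80, 59, 59, 45
The 2 values of 94 occupy positions 1–2 → average rank (1+2)/2 = 1.5.
The 2 values of 59 occupy positions 5–6 → average rank (5+6)/2 = 5.5.
Batch X values → pooled ranks: 94→1.5, 80→4
Rank sum = 1.5 + 4 = 5.5

5.5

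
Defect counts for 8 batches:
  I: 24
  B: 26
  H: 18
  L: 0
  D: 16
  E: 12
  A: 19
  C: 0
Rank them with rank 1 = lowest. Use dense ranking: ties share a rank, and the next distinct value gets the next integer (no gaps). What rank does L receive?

1

Sorted (ascending): 0, 0, 12, 16, 18, 19, 24, 26
The 2 values of 0 share dense rank 1.
Remaining distinct values take the next consecutive integers.
L has value 0 → rank 1.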